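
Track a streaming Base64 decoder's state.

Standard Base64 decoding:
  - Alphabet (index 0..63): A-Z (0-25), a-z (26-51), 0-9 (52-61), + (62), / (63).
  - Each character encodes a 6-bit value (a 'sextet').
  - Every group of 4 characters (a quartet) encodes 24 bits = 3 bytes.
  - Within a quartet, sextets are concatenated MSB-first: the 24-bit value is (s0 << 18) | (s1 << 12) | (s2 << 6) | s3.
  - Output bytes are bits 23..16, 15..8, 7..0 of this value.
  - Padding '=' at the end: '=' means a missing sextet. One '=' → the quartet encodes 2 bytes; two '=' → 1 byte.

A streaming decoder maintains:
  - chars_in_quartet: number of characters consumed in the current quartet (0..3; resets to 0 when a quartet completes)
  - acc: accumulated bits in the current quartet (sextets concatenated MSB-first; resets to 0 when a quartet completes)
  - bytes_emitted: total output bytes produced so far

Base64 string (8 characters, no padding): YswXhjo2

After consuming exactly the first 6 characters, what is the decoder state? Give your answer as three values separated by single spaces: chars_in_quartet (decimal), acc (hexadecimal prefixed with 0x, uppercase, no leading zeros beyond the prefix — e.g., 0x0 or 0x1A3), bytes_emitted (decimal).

After char 0 ('Y'=24): chars_in_quartet=1 acc=0x18 bytes_emitted=0
After char 1 ('s'=44): chars_in_quartet=2 acc=0x62C bytes_emitted=0
After char 2 ('w'=48): chars_in_quartet=3 acc=0x18B30 bytes_emitted=0
After char 3 ('X'=23): chars_in_quartet=4 acc=0x62CC17 -> emit 62 CC 17, reset; bytes_emitted=3
After char 4 ('h'=33): chars_in_quartet=1 acc=0x21 bytes_emitted=3
After char 5 ('j'=35): chars_in_quartet=2 acc=0x863 bytes_emitted=3

Answer: 2 0x863 3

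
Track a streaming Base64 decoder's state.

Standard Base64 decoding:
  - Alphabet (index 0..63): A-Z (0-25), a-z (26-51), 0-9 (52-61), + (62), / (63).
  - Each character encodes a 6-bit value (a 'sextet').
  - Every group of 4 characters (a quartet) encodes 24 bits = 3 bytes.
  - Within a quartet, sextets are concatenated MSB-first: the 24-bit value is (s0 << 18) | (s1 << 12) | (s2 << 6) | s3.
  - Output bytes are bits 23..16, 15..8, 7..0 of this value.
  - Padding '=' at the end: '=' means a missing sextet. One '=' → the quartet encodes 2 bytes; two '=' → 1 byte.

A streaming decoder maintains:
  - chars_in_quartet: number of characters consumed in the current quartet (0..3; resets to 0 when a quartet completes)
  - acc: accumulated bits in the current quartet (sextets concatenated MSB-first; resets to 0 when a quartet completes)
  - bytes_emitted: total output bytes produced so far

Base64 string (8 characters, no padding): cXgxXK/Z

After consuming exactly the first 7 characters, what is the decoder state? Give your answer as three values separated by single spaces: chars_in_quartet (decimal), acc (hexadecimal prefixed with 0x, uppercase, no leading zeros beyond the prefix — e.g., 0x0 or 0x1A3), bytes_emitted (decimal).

Answer: 3 0x172BF 3

Derivation:
After char 0 ('c'=28): chars_in_quartet=1 acc=0x1C bytes_emitted=0
After char 1 ('X'=23): chars_in_quartet=2 acc=0x717 bytes_emitted=0
After char 2 ('g'=32): chars_in_quartet=3 acc=0x1C5E0 bytes_emitted=0
After char 3 ('x'=49): chars_in_quartet=4 acc=0x717831 -> emit 71 78 31, reset; bytes_emitted=3
After char 4 ('X'=23): chars_in_quartet=1 acc=0x17 bytes_emitted=3
After char 5 ('K'=10): chars_in_quartet=2 acc=0x5CA bytes_emitted=3
After char 6 ('/'=63): chars_in_quartet=3 acc=0x172BF bytes_emitted=3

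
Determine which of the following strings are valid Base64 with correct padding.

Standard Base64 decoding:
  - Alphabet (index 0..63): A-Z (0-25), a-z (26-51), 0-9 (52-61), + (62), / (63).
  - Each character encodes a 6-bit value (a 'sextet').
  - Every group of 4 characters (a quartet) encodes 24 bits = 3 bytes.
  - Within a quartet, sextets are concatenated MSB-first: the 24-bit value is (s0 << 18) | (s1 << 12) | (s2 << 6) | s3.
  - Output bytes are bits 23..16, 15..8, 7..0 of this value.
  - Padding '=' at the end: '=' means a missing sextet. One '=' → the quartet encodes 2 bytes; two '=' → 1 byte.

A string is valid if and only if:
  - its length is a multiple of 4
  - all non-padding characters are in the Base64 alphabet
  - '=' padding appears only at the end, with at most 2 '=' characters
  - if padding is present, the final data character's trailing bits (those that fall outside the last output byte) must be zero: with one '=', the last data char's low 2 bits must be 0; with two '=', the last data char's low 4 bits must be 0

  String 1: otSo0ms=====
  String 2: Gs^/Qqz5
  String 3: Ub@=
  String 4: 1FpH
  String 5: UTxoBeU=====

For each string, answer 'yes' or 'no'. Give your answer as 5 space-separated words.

Answer: no no no yes no

Derivation:
String 1: 'otSo0ms=====' → invalid (5 pad chars (max 2))
String 2: 'Gs^/Qqz5' → invalid (bad char(s): ['^'])
String 3: 'Ub@=' → invalid (bad char(s): ['@'])
String 4: '1FpH' → valid
String 5: 'UTxoBeU=====' → invalid (5 pad chars (max 2))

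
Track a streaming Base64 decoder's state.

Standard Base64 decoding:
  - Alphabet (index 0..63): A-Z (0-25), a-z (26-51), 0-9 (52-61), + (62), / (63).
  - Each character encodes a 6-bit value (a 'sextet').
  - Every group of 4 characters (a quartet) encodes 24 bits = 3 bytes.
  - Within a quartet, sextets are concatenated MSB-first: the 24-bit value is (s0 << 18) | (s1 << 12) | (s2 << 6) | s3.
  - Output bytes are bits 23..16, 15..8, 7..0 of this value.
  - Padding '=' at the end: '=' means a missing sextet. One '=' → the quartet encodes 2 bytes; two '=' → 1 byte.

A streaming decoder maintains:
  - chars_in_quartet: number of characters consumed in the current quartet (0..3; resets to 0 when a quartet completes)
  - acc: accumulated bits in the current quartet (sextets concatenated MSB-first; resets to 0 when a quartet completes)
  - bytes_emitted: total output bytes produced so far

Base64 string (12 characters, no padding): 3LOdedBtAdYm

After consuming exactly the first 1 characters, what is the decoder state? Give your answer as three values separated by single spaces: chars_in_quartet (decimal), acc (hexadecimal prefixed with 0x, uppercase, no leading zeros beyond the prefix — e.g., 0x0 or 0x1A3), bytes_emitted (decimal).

After char 0 ('3'=55): chars_in_quartet=1 acc=0x37 bytes_emitted=0

Answer: 1 0x37 0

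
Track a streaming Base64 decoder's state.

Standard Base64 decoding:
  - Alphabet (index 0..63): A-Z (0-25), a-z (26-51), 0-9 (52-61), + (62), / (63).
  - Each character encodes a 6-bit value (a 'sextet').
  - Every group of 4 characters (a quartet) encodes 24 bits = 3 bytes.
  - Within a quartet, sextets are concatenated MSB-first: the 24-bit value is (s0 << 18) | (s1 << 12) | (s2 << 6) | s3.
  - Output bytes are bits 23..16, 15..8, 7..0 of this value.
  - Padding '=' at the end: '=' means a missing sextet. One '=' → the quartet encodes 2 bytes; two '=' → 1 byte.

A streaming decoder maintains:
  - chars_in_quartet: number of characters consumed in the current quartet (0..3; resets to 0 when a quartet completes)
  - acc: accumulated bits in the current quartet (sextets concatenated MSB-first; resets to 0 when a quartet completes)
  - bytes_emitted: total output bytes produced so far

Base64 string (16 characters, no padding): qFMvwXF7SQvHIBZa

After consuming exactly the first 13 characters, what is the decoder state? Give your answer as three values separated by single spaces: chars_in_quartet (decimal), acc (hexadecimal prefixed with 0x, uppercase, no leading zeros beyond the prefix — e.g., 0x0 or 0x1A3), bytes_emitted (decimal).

After char 0 ('q'=42): chars_in_quartet=1 acc=0x2A bytes_emitted=0
After char 1 ('F'=5): chars_in_quartet=2 acc=0xA85 bytes_emitted=0
After char 2 ('M'=12): chars_in_quartet=3 acc=0x2A14C bytes_emitted=0
After char 3 ('v'=47): chars_in_quartet=4 acc=0xA8532F -> emit A8 53 2F, reset; bytes_emitted=3
After char 4 ('w'=48): chars_in_quartet=1 acc=0x30 bytes_emitted=3
After char 5 ('X'=23): chars_in_quartet=2 acc=0xC17 bytes_emitted=3
After char 6 ('F'=5): chars_in_quartet=3 acc=0x305C5 bytes_emitted=3
After char 7 ('7'=59): chars_in_quartet=4 acc=0xC1717B -> emit C1 71 7B, reset; bytes_emitted=6
After char 8 ('S'=18): chars_in_quartet=1 acc=0x12 bytes_emitted=6
After char 9 ('Q'=16): chars_in_quartet=2 acc=0x490 bytes_emitted=6
After char 10 ('v'=47): chars_in_quartet=3 acc=0x1242F bytes_emitted=6
After char 11 ('H'=7): chars_in_quartet=4 acc=0x490BC7 -> emit 49 0B C7, reset; bytes_emitted=9
After char 12 ('I'=8): chars_in_quartet=1 acc=0x8 bytes_emitted=9

Answer: 1 0x8 9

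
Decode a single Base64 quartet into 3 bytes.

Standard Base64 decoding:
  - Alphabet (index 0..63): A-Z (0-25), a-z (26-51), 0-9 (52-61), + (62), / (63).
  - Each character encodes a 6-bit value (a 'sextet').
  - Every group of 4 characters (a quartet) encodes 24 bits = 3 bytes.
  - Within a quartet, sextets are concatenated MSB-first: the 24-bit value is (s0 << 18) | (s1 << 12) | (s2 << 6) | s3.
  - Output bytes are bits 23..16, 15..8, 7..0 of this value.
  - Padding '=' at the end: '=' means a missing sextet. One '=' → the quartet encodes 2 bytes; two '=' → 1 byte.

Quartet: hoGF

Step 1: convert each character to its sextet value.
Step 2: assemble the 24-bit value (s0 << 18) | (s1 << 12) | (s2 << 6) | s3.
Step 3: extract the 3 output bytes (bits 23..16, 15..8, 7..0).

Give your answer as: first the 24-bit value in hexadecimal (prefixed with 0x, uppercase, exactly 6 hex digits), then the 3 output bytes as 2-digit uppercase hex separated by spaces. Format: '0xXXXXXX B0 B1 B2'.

Answer: 0x868185 86 81 85

Derivation:
Sextets: h=33, o=40, G=6, F=5
24-bit: (33<<18) | (40<<12) | (6<<6) | 5
      = 0x840000 | 0x028000 | 0x000180 | 0x000005
      = 0x868185
Bytes: (v>>16)&0xFF=86, (v>>8)&0xFF=81, v&0xFF=85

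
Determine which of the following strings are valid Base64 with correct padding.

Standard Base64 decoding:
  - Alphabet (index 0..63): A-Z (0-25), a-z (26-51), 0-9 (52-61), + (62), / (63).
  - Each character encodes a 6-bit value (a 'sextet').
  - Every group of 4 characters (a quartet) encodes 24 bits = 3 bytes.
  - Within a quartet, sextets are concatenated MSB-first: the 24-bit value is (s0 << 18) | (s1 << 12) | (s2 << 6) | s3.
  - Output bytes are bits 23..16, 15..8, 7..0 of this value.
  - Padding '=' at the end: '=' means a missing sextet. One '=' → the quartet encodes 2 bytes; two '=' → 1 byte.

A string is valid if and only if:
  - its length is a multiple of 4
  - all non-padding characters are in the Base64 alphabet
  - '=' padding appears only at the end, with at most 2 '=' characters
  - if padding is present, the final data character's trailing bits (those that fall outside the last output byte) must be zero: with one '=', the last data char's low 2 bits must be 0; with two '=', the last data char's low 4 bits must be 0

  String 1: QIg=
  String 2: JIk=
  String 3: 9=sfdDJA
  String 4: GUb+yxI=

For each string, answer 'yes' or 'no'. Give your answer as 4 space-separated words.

String 1: 'QIg=' → valid
String 2: 'JIk=' → valid
String 3: '9=sfdDJA' → invalid (bad char(s): ['=']; '=' in middle)
String 4: 'GUb+yxI=' → valid

Answer: yes yes no yes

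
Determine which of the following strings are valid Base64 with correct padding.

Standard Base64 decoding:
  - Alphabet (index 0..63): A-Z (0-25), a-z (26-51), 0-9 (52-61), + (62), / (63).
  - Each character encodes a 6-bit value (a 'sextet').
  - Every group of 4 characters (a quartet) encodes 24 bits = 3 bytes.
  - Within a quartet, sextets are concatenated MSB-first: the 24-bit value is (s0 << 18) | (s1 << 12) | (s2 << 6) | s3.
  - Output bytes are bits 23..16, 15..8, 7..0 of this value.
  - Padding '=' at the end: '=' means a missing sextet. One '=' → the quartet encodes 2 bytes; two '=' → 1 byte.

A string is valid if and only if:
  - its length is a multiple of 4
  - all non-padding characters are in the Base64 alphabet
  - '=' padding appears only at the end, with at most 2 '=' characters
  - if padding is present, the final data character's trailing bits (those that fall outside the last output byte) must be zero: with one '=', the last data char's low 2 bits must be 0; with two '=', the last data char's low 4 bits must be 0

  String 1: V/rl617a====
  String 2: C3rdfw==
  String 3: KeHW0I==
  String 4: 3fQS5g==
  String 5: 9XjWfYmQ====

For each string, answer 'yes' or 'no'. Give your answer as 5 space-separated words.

String 1: 'V/rl617a====' → invalid (4 pad chars (max 2))
String 2: 'C3rdfw==' → valid
String 3: 'KeHW0I==' → invalid (bad trailing bits)
String 4: '3fQS5g==' → valid
String 5: '9XjWfYmQ====' → invalid (4 pad chars (max 2))

Answer: no yes no yes no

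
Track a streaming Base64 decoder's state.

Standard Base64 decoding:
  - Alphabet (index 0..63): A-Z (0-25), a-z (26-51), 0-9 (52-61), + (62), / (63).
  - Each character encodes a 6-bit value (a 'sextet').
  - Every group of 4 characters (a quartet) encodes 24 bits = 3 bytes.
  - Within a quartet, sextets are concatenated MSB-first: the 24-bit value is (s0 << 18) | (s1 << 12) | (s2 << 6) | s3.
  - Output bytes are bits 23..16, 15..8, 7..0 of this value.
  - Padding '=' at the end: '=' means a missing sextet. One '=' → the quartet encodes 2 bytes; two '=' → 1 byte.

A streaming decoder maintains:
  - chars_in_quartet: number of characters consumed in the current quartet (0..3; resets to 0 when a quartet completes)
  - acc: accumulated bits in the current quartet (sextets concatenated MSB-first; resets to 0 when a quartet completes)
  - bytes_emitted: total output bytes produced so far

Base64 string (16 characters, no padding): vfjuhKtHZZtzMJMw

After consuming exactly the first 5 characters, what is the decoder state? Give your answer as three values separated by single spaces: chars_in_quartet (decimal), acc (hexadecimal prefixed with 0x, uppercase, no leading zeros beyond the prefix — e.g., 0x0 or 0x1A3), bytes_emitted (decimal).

Answer: 1 0x21 3

Derivation:
After char 0 ('v'=47): chars_in_quartet=1 acc=0x2F bytes_emitted=0
After char 1 ('f'=31): chars_in_quartet=2 acc=0xBDF bytes_emitted=0
After char 2 ('j'=35): chars_in_quartet=3 acc=0x2F7E3 bytes_emitted=0
After char 3 ('u'=46): chars_in_quartet=4 acc=0xBDF8EE -> emit BD F8 EE, reset; bytes_emitted=3
After char 4 ('h'=33): chars_in_quartet=1 acc=0x21 bytes_emitted=3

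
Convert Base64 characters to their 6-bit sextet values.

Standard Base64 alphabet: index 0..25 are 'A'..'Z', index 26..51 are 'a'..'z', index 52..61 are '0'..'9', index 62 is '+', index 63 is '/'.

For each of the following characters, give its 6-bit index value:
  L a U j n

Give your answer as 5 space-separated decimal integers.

'L': A..Z range, ord('L') − ord('A') = 11
'a': a..z range, 26 + ord('a') − ord('a') = 26
'U': A..Z range, ord('U') − ord('A') = 20
'j': a..z range, 26 + ord('j') − ord('a') = 35
'n': a..z range, 26 + ord('n') − ord('a') = 39

Answer: 11 26 20 35 39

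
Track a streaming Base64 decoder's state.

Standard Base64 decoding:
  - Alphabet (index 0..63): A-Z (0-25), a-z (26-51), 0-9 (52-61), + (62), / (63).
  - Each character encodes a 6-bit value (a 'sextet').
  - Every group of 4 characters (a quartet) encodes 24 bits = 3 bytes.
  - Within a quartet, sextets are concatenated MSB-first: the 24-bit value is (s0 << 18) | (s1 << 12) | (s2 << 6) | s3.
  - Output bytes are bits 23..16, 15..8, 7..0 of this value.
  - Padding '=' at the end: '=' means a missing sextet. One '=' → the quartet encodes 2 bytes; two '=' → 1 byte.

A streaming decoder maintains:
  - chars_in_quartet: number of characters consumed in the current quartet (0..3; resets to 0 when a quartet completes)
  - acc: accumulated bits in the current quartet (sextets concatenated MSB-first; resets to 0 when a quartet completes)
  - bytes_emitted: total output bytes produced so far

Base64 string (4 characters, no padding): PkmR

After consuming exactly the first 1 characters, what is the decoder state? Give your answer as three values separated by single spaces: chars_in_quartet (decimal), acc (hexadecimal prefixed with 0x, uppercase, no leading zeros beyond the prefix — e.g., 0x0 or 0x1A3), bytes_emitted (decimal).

After char 0 ('P'=15): chars_in_quartet=1 acc=0xF bytes_emitted=0

Answer: 1 0xF 0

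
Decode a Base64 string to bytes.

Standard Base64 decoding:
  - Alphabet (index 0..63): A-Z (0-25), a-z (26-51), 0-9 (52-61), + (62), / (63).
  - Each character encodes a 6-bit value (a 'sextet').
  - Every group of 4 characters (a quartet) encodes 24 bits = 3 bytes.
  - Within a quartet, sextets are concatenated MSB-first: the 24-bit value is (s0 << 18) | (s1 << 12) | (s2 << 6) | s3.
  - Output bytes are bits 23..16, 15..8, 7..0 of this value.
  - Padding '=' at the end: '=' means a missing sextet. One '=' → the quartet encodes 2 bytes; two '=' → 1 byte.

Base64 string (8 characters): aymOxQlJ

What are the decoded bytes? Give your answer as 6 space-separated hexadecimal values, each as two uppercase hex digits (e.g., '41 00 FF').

After char 0 ('a'=26): chars_in_quartet=1 acc=0x1A bytes_emitted=0
After char 1 ('y'=50): chars_in_quartet=2 acc=0x6B2 bytes_emitted=0
After char 2 ('m'=38): chars_in_quartet=3 acc=0x1ACA6 bytes_emitted=0
After char 3 ('O'=14): chars_in_quartet=4 acc=0x6B298E -> emit 6B 29 8E, reset; bytes_emitted=3
After char 4 ('x'=49): chars_in_quartet=1 acc=0x31 bytes_emitted=3
After char 5 ('Q'=16): chars_in_quartet=2 acc=0xC50 bytes_emitted=3
After char 6 ('l'=37): chars_in_quartet=3 acc=0x31425 bytes_emitted=3
After char 7 ('J'=9): chars_in_quartet=4 acc=0xC50949 -> emit C5 09 49, reset; bytes_emitted=6

Answer: 6B 29 8E C5 09 49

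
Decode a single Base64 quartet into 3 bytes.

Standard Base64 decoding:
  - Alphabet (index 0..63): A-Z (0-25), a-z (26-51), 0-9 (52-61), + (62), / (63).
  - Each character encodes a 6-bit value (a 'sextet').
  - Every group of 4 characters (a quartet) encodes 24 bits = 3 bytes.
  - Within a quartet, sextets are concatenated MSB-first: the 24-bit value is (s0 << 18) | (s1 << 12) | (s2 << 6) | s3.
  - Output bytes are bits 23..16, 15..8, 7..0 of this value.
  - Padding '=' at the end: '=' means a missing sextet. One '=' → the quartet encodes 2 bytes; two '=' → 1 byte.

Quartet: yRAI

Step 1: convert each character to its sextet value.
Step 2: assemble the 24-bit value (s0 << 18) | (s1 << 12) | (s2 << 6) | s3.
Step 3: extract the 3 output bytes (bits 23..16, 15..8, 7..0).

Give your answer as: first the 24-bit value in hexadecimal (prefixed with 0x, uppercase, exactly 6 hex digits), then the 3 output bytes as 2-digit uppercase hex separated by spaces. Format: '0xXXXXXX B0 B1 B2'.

Sextets: y=50, R=17, A=0, I=8
24-bit: (50<<18) | (17<<12) | (0<<6) | 8
      = 0xC80000 | 0x011000 | 0x000000 | 0x000008
      = 0xC91008
Bytes: (v>>16)&0xFF=C9, (v>>8)&0xFF=10, v&0xFF=08

Answer: 0xC91008 C9 10 08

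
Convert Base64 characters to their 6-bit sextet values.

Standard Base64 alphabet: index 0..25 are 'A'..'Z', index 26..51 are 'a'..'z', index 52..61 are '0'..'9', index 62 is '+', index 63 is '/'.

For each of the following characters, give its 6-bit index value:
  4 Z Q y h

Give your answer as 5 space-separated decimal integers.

Answer: 56 25 16 50 33

Derivation:
'4': 0..9 range, 52 + ord('4') − ord('0') = 56
'Z': A..Z range, ord('Z') − ord('A') = 25
'Q': A..Z range, ord('Q') − ord('A') = 16
'y': a..z range, 26 + ord('y') − ord('a') = 50
'h': a..z range, 26 + ord('h') − ord('a') = 33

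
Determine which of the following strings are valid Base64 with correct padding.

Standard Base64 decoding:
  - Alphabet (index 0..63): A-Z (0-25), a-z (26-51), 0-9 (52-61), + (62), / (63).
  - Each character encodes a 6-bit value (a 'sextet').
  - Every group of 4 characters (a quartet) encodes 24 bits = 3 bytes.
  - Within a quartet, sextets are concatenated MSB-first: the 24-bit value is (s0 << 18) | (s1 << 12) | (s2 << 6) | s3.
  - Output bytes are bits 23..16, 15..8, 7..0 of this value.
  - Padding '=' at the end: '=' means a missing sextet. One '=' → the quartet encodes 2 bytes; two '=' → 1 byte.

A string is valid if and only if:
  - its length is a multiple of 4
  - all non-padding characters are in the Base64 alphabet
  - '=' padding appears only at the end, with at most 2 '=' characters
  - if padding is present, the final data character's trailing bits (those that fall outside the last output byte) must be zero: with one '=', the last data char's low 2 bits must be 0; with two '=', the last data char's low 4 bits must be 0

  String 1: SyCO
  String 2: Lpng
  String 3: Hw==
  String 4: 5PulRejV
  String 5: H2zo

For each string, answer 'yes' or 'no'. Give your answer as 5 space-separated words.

String 1: 'SyCO' → valid
String 2: 'Lpng' → valid
String 3: 'Hw==' → valid
String 4: '5PulRejV' → valid
String 5: 'H2zo' → valid

Answer: yes yes yes yes yes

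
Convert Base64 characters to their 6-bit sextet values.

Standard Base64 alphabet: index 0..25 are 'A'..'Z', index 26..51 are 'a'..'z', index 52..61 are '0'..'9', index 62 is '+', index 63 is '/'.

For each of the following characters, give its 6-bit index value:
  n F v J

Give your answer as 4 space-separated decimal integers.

Answer: 39 5 47 9

Derivation:
'n': a..z range, 26 + ord('n') − ord('a') = 39
'F': A..Z range, ord('F') − ord('A') = 5
'v': a..z range, 26 + ord('v') − ord('a') = 47
'J': A..Z range, ord('J') − ord('A') = 9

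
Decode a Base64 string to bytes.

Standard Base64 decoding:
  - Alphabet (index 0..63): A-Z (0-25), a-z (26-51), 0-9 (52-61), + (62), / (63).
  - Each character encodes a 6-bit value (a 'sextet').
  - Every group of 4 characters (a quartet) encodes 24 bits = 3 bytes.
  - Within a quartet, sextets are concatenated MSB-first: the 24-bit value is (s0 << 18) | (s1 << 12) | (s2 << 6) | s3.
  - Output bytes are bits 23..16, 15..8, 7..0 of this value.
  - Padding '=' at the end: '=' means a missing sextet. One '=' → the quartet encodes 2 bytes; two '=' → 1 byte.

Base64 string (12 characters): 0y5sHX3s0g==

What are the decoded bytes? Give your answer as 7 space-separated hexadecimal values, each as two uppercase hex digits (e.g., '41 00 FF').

After char 0 ('0'=52): chars_in_quartet=1 acc=0x34 bytes_emitted=0
After char 1 ('y'=50): chars_in_quartet=2 acc=0xD32 bytes_emitted=0
After char 2 ('5'=57): chars_in_quartet=3 acc=0x34CB9 bytes_emitted=0
After char 3 ('s'=44): chars_in_quartet=4 acc=0xD32E6C -> emit D3 2E 6C, reset; bytes_emitted=3
After char 4 ('H'=7): chars_in_quartet=1 acc=0x7 bytes_emitted=3
After char 5 ('X'=23): chars_in_quartet=2 acc=0x1D7 bytes_emitted=3
After char 6 ('3'=55): chars_in_quartet=3 acc=0x75F7 bytes_emitted=3
After char 7 ('s'=44): chars_in_quartet=4 acc=0x1D7DEC -> emit 1D 7D EC, reset; bytes_emitted=6
After char 8 ('0'=52): chars_in_quartet=1 acc=0x34 bytes_emitted=6
After char 9 ('g'=32): chars_in_quartet=2 acc=0xD20 bytes_emitted=6
Padding '==': partial quartet acc=0xD20 -> emit D2; bytes_emitted=7

Answer: D3 2E 6C 1D 7D EC D2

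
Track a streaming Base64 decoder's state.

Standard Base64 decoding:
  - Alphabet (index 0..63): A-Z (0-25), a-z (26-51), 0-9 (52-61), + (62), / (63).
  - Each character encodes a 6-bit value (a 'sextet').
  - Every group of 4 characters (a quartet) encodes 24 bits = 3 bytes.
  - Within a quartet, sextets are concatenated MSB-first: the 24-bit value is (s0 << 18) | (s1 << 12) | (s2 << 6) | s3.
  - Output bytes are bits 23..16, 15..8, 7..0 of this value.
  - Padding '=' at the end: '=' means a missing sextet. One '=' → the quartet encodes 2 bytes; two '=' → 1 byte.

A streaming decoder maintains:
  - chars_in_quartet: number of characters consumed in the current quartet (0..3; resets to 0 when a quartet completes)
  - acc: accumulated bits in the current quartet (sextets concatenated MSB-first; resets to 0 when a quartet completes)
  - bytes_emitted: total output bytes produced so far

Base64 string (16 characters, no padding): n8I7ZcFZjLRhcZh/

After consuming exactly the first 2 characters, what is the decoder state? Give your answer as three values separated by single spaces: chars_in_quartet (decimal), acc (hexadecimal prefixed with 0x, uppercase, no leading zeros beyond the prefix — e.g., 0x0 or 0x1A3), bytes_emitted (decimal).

After char 0 ('n'=39): chars_in_quartet=1 acc=0x27 bytes_emitted=0
After char 1 ('8'=60): chars_in_quartet=2 acc=0x9FC bytes_emitted=0

Answer: 2 0x9FC 0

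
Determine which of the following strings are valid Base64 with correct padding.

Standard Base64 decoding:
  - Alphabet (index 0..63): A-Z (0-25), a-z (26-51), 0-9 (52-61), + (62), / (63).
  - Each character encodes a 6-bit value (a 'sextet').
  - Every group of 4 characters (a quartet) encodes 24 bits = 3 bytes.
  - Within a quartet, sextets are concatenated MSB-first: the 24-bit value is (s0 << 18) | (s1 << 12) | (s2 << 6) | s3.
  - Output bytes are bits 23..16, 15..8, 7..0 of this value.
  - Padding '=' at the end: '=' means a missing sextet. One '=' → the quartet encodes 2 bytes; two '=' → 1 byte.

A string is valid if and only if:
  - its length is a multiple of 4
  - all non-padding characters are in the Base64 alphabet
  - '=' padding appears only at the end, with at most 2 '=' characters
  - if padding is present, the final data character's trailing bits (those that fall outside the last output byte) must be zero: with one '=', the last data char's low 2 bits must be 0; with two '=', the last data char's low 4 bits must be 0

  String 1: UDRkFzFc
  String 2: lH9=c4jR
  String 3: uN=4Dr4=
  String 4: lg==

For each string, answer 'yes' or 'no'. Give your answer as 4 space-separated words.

String 1: 'UDRkFzFc' → valid
String 2: 'lH9=c4jR' → invalid (bad char(s): ['=']; '=' in middle)
String 3: 'uN=4Dr4=' → invalid (bad char(s): ['=']; '=' in middle)
String 4: 'lg==' → valid

Answer: yes no no yes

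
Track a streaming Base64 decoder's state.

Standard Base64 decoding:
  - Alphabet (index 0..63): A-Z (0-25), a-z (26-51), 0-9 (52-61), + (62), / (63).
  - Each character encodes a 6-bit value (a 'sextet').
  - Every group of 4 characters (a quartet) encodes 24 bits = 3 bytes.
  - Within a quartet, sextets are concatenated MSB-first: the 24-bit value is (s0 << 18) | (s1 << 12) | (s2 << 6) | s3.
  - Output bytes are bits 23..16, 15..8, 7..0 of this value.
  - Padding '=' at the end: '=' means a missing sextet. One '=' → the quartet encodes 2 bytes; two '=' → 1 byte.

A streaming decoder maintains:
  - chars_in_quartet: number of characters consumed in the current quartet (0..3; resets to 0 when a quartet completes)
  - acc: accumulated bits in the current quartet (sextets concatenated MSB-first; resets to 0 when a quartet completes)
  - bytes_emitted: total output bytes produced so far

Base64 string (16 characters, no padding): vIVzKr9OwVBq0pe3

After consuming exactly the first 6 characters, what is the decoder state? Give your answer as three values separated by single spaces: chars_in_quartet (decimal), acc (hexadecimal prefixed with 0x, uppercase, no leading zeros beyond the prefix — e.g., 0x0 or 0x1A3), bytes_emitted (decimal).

Answer: 2 0x2AB 3

Derivation:
After char 0 ('v'=47): chars_in_quartet=1 acc=0x2F bytes_emitted=0
After char 1 ('I'=8): chars_in_quartet=2 acc=0xBC8 bytes_emitted=0
After char 2 ('V'=21): chars_in_quartet=3 acc=0x2F215 bytes_emitted=0
After char 3 ('z'=51): chars_in_quartet=4 acc=0xBC8573 -> emit BC 85 73, reset; bytes_emitted=3
After char 4 ('K'=10): chars_in_quartet=1 acc=0xA bytes_emitted=3
After char 5 ('r'=43): chars_in_quartet=2 acc=0x2AB bytes_emitted=3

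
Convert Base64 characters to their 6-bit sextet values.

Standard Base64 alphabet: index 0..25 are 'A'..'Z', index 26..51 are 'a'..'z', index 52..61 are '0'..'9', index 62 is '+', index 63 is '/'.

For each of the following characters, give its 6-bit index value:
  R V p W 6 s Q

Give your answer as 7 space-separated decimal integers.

'R': A..Z range, ord('R') − ord('A') = 17
'V': A..Z range, ord('V') − ord('A') = 21
'p': a..z range, 26 + ord('p') − ord('a') = 41
'W': A..Z range, ord('W') − ord('A') = 22
'6': 0..9 range, 52 + ord('6') − ord('0') = 58
's': a..z range, 26 + ord('s') − ord('a') = 44
'Q': A..Z range, ord('Q') − ord('A') = 16

Answer: 17 21 41 22 58 44 16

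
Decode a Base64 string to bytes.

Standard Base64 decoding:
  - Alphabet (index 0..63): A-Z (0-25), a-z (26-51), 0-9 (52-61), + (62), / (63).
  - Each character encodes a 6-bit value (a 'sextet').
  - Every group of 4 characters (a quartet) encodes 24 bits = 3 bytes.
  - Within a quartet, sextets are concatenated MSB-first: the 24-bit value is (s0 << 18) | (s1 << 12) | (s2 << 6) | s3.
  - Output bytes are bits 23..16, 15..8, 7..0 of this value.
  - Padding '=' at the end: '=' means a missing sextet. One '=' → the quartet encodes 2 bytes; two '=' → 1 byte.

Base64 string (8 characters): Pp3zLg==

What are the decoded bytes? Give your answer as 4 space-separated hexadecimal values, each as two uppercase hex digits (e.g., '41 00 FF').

After char 0 ('P'=15): chars_in_quartet=1 acc=0xF bytes_emitted=0
After char 1 ('p'=41): chars_in_quartet=2 acc=0x3E9 bytes_emitted=0
After char 2 ('3'=55): chars_in_quartet=3 acc=0xFA77 bytes_emitted=0
After char 3 ('z'=51): chars_in_quartet=4 acc=0x3E9DF3 -> emit 3E 9D F3, reset; bytes_emitted=3
After char 4 ('L'=11): chars_in_quartet=1 acc=0xB bytes_emitted=3
After char 5 ('g'=32): chars_in_quartet=2 acc=0x2E0 bytes_emitted=3
Padding '==': partial quartet acc=0x2E0 -> emit 2E; bytes_emitted=4

Answer: 3E 9D F3 2E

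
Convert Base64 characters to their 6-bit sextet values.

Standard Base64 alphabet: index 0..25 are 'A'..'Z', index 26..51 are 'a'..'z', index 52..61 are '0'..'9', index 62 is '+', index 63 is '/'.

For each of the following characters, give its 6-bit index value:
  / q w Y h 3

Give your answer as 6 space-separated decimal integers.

Answer: 63 42 48 24 33 55

Derivation:
'/': index 63
'q': a..z range, 26 + ord('q') − ord('a') = 42
'w': a..z range, 26 + ord('w') − ord('a') = 48
'Y': A..Z range, ord('Y') − ord('A') = 24
'h': a..z range, 26 + ord('h') − ord('a') = 33
'3': 0..9 range, 52 + ord('3') − ord('0') = 55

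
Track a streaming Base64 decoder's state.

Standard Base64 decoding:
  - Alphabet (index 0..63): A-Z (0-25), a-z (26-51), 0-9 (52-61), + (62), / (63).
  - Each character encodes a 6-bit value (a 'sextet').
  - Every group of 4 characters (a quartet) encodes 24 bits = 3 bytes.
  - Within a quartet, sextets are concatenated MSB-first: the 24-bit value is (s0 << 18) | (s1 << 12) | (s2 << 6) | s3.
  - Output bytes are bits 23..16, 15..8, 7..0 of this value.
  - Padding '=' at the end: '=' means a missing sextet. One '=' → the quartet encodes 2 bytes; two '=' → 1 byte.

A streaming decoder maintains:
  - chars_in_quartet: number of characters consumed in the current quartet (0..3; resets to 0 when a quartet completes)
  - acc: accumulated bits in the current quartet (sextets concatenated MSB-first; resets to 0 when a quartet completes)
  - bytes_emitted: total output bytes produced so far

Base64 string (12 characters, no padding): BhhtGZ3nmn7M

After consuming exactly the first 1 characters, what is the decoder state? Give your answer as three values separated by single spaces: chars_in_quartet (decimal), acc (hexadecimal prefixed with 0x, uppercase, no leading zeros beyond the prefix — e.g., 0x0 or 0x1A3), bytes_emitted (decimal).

After char 0 ('B'=1): chars_in_quartet=1 acc=0x1 bytes_emitted=0

Answer: 1 0x1 0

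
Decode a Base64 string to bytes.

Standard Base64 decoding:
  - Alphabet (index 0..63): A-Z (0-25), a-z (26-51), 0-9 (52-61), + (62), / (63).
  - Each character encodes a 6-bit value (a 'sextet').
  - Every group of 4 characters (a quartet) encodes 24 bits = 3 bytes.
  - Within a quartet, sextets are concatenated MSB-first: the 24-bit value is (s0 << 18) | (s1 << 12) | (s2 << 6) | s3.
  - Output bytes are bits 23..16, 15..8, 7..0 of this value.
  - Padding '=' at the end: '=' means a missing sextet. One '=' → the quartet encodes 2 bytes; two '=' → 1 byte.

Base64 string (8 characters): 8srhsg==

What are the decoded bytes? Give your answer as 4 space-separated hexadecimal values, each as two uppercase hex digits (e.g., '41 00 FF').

After char 0 ('8'=60): chars_in_quartet=1 acc=0x3C bytes_emitted=0
After char 1 ('s'=44): chars_in_quartet=2 acc=0xF2C bytes_emitted=0
After char 2 ('r'=43): chars_in_quartet=3 acc=0x3CB2B bytes_emitted=0
After char 3 ('h'=33): chars_in_quartet=4 acc=0xF2CAE1 -> emit F2 CA E1, reset; bytes_emitted=3
After char 4 ('s'=44): chars_in_quartet=1 acc=0x2C bytes_emitted=3
After char 5 ('g'=32): chars_in_quartet=2 acc=0xB20 bytes_emitted=3
Padding '==': partial quartet acc=0xB20 -> emit B2; bytes_emitted=4

Answer: F2 CA E1 B2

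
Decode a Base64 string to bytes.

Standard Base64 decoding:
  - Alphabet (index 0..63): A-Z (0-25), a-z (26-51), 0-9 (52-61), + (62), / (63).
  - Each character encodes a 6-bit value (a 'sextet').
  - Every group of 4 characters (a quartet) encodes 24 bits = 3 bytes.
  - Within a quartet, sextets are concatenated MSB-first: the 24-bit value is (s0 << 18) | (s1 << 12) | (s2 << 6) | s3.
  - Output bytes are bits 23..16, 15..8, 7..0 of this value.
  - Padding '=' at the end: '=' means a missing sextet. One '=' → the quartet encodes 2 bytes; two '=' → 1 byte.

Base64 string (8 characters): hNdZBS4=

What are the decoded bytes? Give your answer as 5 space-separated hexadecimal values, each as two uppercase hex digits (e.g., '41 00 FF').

After char 0 ('h'=33): chars_in_quartet=1 acc=0x21 bytes_emitted=0
After char 1 ('N'=13): chars_in_quartet=2 acc=0x84D bytes_emitted=0
After char 2 ('d'=29): chars_in_quartet=3 acc=0x2135D bytes_emitted=0
After char 3 ('Z'=25): chars_in_quartet=4 acc=0x84D759 -> emit 84 D7 59, reset; bytes_emitted=3
After char 4 ('B'=1): chars_in_quartet=1 acc=0x1 bytes_emitted=3
After char 5 ('S'=18): chars_in_quartet=2 acc=0x52 bytes_emitted=3
After char 6 ('4'=56): chars_in_quartet=3 acc=0x14B8 bytes_emitted=3
Padding '=': partial quartet acc=0x14B8 -> emit 05 2E; bytes_emitted=5

Answer: 84 D7 59 05 2E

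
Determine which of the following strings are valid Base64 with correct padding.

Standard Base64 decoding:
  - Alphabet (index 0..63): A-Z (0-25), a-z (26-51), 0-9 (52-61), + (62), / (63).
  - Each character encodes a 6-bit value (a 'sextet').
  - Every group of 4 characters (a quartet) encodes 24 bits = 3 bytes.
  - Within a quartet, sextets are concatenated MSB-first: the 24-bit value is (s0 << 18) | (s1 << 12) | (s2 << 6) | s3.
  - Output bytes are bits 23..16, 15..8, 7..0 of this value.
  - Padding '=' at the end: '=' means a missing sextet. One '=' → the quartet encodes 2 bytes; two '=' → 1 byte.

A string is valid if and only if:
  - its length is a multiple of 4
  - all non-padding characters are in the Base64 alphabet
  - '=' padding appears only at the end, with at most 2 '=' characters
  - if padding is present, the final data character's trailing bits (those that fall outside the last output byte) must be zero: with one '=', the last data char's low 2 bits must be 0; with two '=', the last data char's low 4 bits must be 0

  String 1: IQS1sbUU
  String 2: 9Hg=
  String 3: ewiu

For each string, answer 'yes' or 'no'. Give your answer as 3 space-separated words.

Answer: yes yes yes

Derivation:
String 1: 'IQS1sbUU' → valid
String 2: '9Hg=' → valid
String 3: 'ewiu' → valid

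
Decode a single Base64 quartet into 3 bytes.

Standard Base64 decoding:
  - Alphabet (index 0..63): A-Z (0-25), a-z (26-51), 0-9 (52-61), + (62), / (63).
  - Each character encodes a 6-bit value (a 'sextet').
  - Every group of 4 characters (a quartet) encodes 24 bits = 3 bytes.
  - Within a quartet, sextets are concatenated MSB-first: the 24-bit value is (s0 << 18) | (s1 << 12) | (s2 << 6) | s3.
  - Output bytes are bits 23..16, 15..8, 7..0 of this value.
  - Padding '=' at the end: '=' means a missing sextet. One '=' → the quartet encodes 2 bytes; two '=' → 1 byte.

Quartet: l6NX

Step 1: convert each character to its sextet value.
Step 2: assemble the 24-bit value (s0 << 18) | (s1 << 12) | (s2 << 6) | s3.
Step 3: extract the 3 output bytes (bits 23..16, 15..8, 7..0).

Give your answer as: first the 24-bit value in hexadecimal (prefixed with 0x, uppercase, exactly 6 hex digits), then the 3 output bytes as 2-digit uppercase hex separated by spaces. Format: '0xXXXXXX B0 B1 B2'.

Sextets: l=37, 6=58, N=13, X=23
24-bit: (37<<18) | (58<<12) | (13<<6) | 23
      = 0x940000 | 0x03A000 | 0x000340 | 0x000017
      = 0x97A357
Bytes: (v>>16)&0xFF=97, (v>>8)&0xFF=A3, v&0xFF=57

Answer: 0x97A357 97 A3 57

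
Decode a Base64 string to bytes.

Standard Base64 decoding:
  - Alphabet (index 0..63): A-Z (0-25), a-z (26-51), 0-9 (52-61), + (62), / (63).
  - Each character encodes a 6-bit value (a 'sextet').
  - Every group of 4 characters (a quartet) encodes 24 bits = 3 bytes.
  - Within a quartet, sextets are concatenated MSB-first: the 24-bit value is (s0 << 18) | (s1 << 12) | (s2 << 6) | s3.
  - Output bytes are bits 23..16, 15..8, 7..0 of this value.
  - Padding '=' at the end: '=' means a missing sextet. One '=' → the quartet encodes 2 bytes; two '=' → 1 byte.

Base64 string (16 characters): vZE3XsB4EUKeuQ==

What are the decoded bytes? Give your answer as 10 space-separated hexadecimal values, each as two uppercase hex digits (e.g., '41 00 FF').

Answer: BD 91 37 5E C0 78 11 42 9E B9

Derivation:
After char 0 ('v'=47): chars_in_quartet=1 acc=0x2F bytes_emitted=0
After char 1 ('Z'=25): chars_in_quartet=2 acc=0xBD9 bytes_emitted=0
After char 2 ('E'=4): chars_in_quartet=3 acc=0x2F644 bytes_emitted=0
After char 3 ('3'=55): chars_in_quartet=4 acc=0xBD9137 -> emit BD 91 37, reset; bytes_emitted=3
After char 4 ('X'=23): chars_in_quartet=1 acc=0x17 bytes_emitted=3
After char 5 ('s'=44): chars_in_quartet=2 acc=0x5EC bytes_emitted=3
After char 6 ('B'=1): chars_in_quartet=3 acc=0x17B01 bytes_emitted=3
After char 7 ('4'=56): chars_in_quartet=4 acc=0x5EC078 -> emit 5E C0 78, reset; bytes_emitted=6
After char 8 ('E'=4): chars_in_quartet=1 acc=0x4 bytes_emitted=6
After char 9 ('U'=20): chars_in_quartet=2 acc=0x114 bytes_emitted=6
After char 10 ('K'=10): chars_in_quartet=3 acc=0x450A bytes_emitted=6
After char 11 ('e'=30): chars_in_quartet=4 acc=0x11429E -> emit 11 42 9E, reset; bytes_emitted=9
After char 12 ('u'=46): chars_in_quartet=1 acc=0x2E bytes_emitted=9
After char 13 ('Q'=16): chars_in_quartet=2 acc=0xB90 bytes_emitted=9
Padding '==': partial quartet acc=0xB90 -> emit B9; bytes_emitted=10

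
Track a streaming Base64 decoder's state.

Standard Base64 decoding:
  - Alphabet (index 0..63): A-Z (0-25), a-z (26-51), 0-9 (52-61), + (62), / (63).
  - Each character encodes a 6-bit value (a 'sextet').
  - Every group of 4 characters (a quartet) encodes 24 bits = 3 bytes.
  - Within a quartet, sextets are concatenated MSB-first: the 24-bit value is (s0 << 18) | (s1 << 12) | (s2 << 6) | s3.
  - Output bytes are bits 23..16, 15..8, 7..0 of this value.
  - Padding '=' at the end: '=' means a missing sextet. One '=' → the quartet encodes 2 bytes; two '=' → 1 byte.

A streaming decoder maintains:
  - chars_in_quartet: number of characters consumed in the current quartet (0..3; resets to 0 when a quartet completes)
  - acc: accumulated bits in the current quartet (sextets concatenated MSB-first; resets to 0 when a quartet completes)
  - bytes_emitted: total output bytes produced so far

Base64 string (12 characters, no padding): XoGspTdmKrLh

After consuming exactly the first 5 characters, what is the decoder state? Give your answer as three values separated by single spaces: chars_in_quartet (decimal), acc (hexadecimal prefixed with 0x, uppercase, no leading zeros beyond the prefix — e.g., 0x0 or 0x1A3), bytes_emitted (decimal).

Answer: 1 0x29 3

Derivation:
After char 0 ('X'=23): chars_in_quartet=1 acc=0x17 bytes_emitted=0
After char 1 ('o'=40): chars_in_quartet=2 acc=0x5E8 bytes_emitted=0
After char 2 ('G'=6): chars_in_quartet=3 acc=0x17A06 bytes_emitted=0
After char 3 ('s'=44): chars_in_quartet=4 acc=0x5E81AC -> emit 5E 81 AC, reset; bytes_emitted=3
After char 4 ('p'=41): chars_in_quartet=1 acc=0x29 bytes_emitted=3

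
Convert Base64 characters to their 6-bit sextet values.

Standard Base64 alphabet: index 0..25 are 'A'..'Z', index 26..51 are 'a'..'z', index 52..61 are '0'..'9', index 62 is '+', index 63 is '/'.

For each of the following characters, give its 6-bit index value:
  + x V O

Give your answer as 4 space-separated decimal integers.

'+': index 62
'x': a..z range, 26 + ord('x') − ord('a') = 49
'V': A..Z range, ord('V') − ord('A') = 21
'O': A..Z range, ord('O') − ord('A') = 14

Answer: 62 49 21 14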